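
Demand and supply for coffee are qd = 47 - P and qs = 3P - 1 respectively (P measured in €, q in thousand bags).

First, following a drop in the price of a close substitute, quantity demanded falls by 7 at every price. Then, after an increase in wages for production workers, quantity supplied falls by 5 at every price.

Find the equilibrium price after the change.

Initially, 47 - P = 3P - 1, so 48 = 4P and P = 12, q = 35.
With the change applied: demand qd = 40 - P, supply qs = 3P - 6.
Equate the new curves: 40 - P = 3P - 6, giving 46 = 4P, P = 11.5, q = 28.5.

11.5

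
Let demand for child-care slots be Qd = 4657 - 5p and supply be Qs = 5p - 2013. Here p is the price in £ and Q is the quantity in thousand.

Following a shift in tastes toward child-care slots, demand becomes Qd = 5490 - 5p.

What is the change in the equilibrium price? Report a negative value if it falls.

Original equilibrium: 4657 - 5p = 5p - 2013 gives 6670 = 10p, so p = 667 and Q = 1322.
With the change applied: demand Qd = 5490 - 5p, supply Qs = 5p - 2013.
Setting them equal: 5490 - 5p = 5p - 2013 → 7503 = 10p, so p = 750.3 and Q = 1738.5.
Δp = 750.3 − 667 = +83.3.

+83.3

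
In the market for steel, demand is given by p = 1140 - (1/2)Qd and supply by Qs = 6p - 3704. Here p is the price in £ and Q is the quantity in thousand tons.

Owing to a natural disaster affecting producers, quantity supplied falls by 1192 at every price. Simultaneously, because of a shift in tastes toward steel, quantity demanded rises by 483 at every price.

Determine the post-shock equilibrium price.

Before the shock: 2280 - 2p = 6p - 3704 ⇒ 5984 = 8p ⇒ p = 748, Q = 784.
With the change applied: demand Qd = 2763 - 2p, supply Qs = 6p - 4896.
Setting them equal: 2763 - 2p = 6p - 4896 → 7659 = 8p, so p = 957.375 and Q = 848.25.

957.375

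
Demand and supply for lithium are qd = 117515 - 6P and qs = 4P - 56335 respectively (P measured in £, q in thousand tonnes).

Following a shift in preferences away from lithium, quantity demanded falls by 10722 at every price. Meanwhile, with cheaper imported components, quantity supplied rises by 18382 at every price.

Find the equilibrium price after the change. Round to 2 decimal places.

14474.60

Before the shock: 117515 - 6P = 4P - 56335 ⇒ 173850 = 10P ⇒ P = 17385, q = 13205.
The new curves are qd = 106793 - 6P (demand) and qs = 4P - 37953 (supply).
Clearing the new market: 106793 - 6P = 4P - 37953, so P = 14474.6 and q = 19945.4.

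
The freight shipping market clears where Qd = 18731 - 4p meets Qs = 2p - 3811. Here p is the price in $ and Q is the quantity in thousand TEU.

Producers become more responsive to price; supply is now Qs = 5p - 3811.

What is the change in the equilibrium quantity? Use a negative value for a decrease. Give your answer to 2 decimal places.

Original equilibrium: 18731 - 4p = 2p - 3811 gives 22542 = 6p, so p = 3757 and Q = 3703.
With the change applied: demand Qd = 18731 - 4p, supply Qs = 5p - 3811.
New equilibrium: 18731 - 4p = 5p - 3811 ⇒ 22542 = 9p ⇒ p = 7514/3 ≈ 2504.6667, Q = 26137/3 ≈ 8712.3333.
ΔQ = 8712.3333 − 3703 = +5009.33.

+5009.33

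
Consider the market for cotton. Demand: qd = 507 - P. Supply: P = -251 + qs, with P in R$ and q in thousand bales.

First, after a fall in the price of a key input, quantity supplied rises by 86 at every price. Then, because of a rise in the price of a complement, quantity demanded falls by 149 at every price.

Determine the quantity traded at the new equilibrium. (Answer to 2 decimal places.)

Initially, 507 - P = P + 251, so 256 = 2P and P = 128, q = 379.
The new curves are qd = 358 - P (demand) and qs = P + 337 (supply).
Equate the new curves: 358 - P = P + 337, giving 21 = 2P, P = 10.5, q = 347.5.

347.50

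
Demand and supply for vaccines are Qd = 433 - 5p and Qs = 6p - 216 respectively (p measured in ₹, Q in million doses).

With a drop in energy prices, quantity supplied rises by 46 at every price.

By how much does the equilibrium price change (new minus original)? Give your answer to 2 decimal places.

-4.18

Initially, 433 - 5p = 6p - 216, so 649 = 11p and p = 59, Q = 138.
The new curves are Qd = 433 - 5p (demand) and Qs = 6p - 170 (supply).
New equilibrium: 433 - 5p = 6p - 170 ⇒ 603 = 11p ⇒ p = 603/11 ≈ 54.8182, Q = 1748/11 ≈ 158.9091.
Δp = 54.8182 − 59 = -4.18.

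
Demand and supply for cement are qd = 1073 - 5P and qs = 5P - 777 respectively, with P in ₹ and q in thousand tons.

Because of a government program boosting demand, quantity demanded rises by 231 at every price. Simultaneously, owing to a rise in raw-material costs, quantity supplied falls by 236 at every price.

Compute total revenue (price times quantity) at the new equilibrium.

33712.35

Solve the original market: 1073 - 5P = 5P - 777, hence P = 185 and q = 148.
With the change applied: demand qd = 1304 - 5P, supply qs = 5P - 1013.
Clearing the new market: 1304 - 5P = 5P - 1013, so P = 231.7 and q = 145.5.
New expenditure = 231.7 × 145.5 = 33712.35.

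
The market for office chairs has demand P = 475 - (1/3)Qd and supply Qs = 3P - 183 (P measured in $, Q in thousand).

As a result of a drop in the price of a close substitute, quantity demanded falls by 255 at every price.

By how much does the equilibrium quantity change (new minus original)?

-127.5

Original equilibrium: 1425 - 3P = 3P - 183 gives 1608 = 6P, so P = 268 and Q = 621.
With the change applied: demand Qd = 1170 - 3P, supply Qs = 3P - 183.
New equilibrium: 1170 - 3P = 3P - 183 ⇒ 1353 = 6P ⇒ P = 225.5, Q = 493.5.
ΔQ = 493.5 − 621 = -127.5.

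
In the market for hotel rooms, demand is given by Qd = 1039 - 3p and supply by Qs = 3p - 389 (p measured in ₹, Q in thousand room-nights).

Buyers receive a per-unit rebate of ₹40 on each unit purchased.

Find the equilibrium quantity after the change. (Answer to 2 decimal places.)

Original equilibrium: 1039 - 3p = 3p - 389 gives 1428 = 6p, so p = 238 and Q = 325.
Since buyers' out-of-pocket price is the market price minus the rebate, the effective demand curve becomes Qd = 1159 - 3p.
Equate the new curves: 1159 - 3p = 3p - 389, giving 1548 = 6p, p = 258, Q = 385.

385.00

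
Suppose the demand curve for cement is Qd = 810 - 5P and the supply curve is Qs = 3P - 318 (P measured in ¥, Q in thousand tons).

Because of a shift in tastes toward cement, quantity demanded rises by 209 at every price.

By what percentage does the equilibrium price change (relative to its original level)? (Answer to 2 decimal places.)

Before the shock: 810 - 5P = 3P - 318 ⇒ 1128 = 8P ⇒ P = 141, Q = 105.
The shock moves the curves to Qd = 1019 - 5P and Qs = 3P - 318.
Setting them equal: 1019 - 5P = 3P - 318 → 1337 = 8P, so P = 167.125 and Q = 183.375.
%ΔP = (167.125 − 141) / 141 × 100 = +18.53%.

+18.53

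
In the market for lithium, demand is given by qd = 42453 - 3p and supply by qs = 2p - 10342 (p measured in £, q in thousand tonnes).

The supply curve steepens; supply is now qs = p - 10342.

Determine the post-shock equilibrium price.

13198.75

Before the shock: 42453 - 3p = 2p - 10342 ⇒ 52795 = 5p ⇒ p = 10559, q = 10776.
The new curves are qd = 42453 - 3p (demand) and qs = p - 10342 (supply).
Setting them equal: 42453 - 3p = p - 10342 → 52795 = 4p, so p = 13198.75 and q = 2856.75.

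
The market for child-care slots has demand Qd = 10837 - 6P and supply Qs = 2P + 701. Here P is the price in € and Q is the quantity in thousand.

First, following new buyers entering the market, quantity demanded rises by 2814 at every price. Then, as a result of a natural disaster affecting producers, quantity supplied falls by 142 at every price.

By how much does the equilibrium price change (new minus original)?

Solve the original market: 10837 - 6P = 2P + 701, hence P = 1267 and Q = 3235.
The shock moves the curves to Qd = 13651 - 6P and Qs = 2P + 559.
Equate the new curves: 13651 - 6P = 2P + 559, giving 13092 = 8P, P = 1636.5, Q = 3832.
ΔP = 1636.5 − 1267 = +369.5.

+369.5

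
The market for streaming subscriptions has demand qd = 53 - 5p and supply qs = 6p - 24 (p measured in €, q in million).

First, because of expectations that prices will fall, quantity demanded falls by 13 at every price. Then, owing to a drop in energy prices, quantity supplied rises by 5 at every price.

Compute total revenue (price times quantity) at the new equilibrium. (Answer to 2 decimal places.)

70.70

Solve the original market: 53 - 5p = 6p - 24, hence p = 7 and q = 18.
After the shift, demand is qd = 40 - 5p and supply is qs = 6p - 19.
New equilibrium: 40 - 5p = 6p - 19 ⇒ 59 = 11p ⇒ p = 59/11 ≈ 5.3636, q = 145/11 ≈ 13.1818.
New expenditure = 5.3636 × 13.1818 = 70.70.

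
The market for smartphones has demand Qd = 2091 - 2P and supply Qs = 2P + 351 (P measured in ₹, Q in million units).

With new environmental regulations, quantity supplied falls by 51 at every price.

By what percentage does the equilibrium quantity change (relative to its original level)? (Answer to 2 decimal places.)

Initially, 2091 - 2P = 2P + 351, so 1740 = 4P and P = 435, Q = 1221.
The new curves are Qd = 2091 - 2P (demand) and Qs = 2P + 300 (supply).
Equate the new curves: 2091 - 2P = 2P + 300, giving 1791 = 4P, P = 447.75, Q = 1195.5.
%ΔQ = (1195.5 − 1221) / 1221 × 100 = -2.09%.

-2.09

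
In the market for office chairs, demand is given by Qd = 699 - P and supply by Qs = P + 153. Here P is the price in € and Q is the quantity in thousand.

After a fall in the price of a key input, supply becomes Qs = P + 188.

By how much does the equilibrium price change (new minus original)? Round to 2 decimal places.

-17.50

Initially, 699 - P = P + 153, so 546 = 2P and P = 273, Q = 426.
The shock moves the curves to Qd = 699 - P and Qs = P + 188.
Equate the new curves: 699 - P = P + 188, giving 511 = 2P, P = 255.5, Q = 443.5.
ΔP = 255.5 − 273 = -17.50.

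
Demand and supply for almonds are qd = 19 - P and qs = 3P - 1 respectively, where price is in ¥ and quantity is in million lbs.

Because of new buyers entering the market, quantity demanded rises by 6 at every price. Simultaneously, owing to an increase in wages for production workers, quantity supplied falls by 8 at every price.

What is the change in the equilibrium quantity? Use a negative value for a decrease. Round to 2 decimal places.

Solve the original market: 19 - P = 3P - 1, hence P = 5 and q = 14.
With the change applied: demand qd = 25 - P, supply qs = 3P - 9.
New equilibrium: 25 - P = 3P - 9 ⇒ 34 = 4P ⇒ P = 8.5, q = 16.5.
Δq = 16.5 − 14 = +2.50.

+2.50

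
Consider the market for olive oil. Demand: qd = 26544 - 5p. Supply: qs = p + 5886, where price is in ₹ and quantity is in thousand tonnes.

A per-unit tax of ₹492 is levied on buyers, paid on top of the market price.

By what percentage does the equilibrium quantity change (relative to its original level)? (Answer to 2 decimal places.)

-4.39

Initially, 26544 - 5p = p + 5886, so 20658 = 6p and p = 3443, q = 9329.
Since buyers pay the price plus the tax, the effective demand curve becomes qd = 24084 - 5p.
Setting them equal: 24084 - 5p = p + 5886 → 18198 = 6p, so p = 3033 and q = 8919.
%Δq = (8919 − 9329) / 9329 × 100 = -4.39%.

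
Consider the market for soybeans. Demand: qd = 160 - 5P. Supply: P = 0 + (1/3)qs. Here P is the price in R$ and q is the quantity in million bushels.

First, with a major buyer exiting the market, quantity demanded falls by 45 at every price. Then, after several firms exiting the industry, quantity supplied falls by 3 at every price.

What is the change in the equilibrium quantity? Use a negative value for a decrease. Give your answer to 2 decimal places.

Initially, 160 - 5P = 3P, so 160 = 8P and P = 20, q = 60.
The shock moves the curves to qd = 115 - 5P and qs = 3P - 3.
Equate the new curves: 115 - 5P = 3P - 3, giving 118 = 8P, P = 14.75, q = 41.25.
Δq = 41.25 − 60 = -18.75.

-18.75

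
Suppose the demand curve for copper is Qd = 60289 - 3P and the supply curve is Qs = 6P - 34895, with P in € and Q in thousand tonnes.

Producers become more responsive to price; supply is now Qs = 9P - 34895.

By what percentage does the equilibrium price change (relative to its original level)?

Initially, 60289 - 3P = 6P - 34895, so 95184 = 9P and P = 10576, Q = 28561.
The new curves are Qd = 60289 - 3P (demand) and Qs = 9P - 34895 (supply).
Clearing the new market: 60289 - 3P = 9P - 34895, so P = 7932 and Q = 36493.
%ΔP = (7932 − 10576) / 10576 × 100 = -25%.

-25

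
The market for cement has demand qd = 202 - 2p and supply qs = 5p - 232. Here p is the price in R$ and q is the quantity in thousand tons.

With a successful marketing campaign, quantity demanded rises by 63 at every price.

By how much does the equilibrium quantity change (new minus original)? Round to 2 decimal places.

+45.00

Solve the original market: 202 - 2p = 5p - 232, hence p = 62 and q = 78.
The shock moves the curves to qd = 265 - 2p and qs = 5p - 232.
Clearing the new market: 265 - 2p = 5p - 232, so p = 71 and q = 123.
Δq = 123 − 78 = +45.00.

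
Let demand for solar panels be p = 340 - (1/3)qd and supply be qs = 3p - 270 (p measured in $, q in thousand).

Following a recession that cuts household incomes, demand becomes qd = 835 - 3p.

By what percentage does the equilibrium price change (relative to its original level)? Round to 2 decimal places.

Initially, 1020 - 3p = 3p - 270, so 1290 = 6p and p = 215, q = 375.
The new curves are qd = 835 - 3p (demand) and qs = 3p - 270 (supply).
Setting them equal: 835 - 3p = 3p - 270 → 1105 = 6p, so p = 1105/6 ≈ 184.1667 and q = 282.5.
%Δp = (184.1667 − 215) / 215 × 100 = -14.34%.

-14.34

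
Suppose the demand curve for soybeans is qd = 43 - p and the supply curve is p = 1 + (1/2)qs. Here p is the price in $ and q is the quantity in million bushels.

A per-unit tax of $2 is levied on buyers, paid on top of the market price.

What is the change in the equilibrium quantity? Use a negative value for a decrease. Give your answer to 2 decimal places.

Solve the original market: 43 - p = 2p - 2, hence p = 15 and q = 28.
Since buyers pay the price plus the tax, the effective demand curve becomes qd = 41 - p.
Equate the new curves: 41 - p = 2p - 2, giving 43 = 3p, p = 43/3 ≈ 14.3333, q = 80/3 ≈ 26.6667.
Δq = 26.6667 − 28 = -1.33.

-1.33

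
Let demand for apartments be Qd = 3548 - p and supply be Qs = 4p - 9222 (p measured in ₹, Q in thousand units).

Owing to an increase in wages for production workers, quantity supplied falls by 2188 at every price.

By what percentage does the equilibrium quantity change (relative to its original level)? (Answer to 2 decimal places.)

Original equilibrium: 3548 - p = 4p - 9222 gives 12770 = 5p, so p = 2554 and Q = 994.
The new curves are Qd = 3548 - p (demand) and Qs = 4p - 11410 (supply).
Clearing the new market: 3548 - p = 4p - 11410, so p = 2991.6 and Q = 556.4.
%ΔQ = (556.4 − 994) / 994 × 100 = -44.02%.

-44.02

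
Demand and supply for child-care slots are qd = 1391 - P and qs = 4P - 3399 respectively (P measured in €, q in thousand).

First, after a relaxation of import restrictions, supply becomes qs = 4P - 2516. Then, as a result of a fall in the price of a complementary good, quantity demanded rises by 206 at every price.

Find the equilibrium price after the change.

Original equilibrium: 1391 - P = 4P - 3399 gives 4790 = 5P, so P = 958 and q = 433.
After the shift, demand is qd = 1597 - P and supply is qs = 4P - 2516.
Setting them equal: 1597 - P = 4P - 2516 → 4113 = 5P, so P = 822.6 and q = 774.4.

822.6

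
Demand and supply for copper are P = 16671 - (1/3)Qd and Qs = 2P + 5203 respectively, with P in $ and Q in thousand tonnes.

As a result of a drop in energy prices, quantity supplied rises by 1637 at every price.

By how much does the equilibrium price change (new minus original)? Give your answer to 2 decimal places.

Original equilibrium: 50013 - 3P = 2P + 5203 gives 44810 = 5P, so P = 8962 and Q = 23127.
After the shift, demand is Qd = 50013 - 3P and supply is Qs = 2P + 6840.
Clearing the new market: 50013 - 3P = 2P + 6840, so P = 8634.6 and Q = 24109.2.
ΔP = 8634.6 − 8962 = -327.40.

-327.40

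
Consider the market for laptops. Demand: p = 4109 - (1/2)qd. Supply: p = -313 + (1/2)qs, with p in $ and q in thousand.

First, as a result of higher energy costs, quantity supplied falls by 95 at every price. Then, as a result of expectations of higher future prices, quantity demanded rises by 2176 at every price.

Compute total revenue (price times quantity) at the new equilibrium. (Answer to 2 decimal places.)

Original equilibrium: 8218 - 2p = 2p + 626 gives 7592 = 4p, so p = 1898 and q = 4422.
With the change applied: demand qd = 10394 - 2p, supply qs = 2p + 531.
New equilibrium: 10394 - 2p = 2p + 531 ⇒ 9863 = 4p ⇒ p = 2465.75, q = 5462.5.
New expenditure = 2465.75 × 5462.5 = 13469159.38.

13469159.38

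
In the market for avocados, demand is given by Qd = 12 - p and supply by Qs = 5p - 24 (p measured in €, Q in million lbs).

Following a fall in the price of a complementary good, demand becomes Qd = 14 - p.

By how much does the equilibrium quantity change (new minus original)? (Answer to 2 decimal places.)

+1.67

Original equilibrium: 12 - p = 5p - 24 gives 36 = 6p, so p = 6 and Q = 6.
The new curves are Qd = 14 - p (demand) and Qs = 5p - 24 (supply).
Equate the new curves: 14 - p = 5p - 24, giving 38 = 6p, p = 19/3 ≈ 6.3333, Q = 23/3 ≈ 7.6667.
ΔQ = 7.6667 − 6 = +1.67.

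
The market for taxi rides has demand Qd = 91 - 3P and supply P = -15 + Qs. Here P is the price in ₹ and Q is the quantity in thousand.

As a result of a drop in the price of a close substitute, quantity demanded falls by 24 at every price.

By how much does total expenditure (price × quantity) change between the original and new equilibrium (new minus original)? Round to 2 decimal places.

Before the shock: 91 - 3P = P + 15 ⇒ 76 = 4P ⇒ P = 19, Q = 34.
After the shift, demand is Qd = 67 - 3P and supply is Qs = P + 15.
Equate the new curves: 67 - 3P = P + 15, giving 52 = 4P, P = 13, Q = 28.
Expenditure moves from 19×34 = 646 to 13×28 = 364; change = -282.00.

-282.00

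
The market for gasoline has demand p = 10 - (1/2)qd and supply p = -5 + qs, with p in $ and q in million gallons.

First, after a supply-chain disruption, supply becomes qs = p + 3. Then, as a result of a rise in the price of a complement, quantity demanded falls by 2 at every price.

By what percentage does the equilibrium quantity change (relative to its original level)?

Original equilibrium: 20 - 2p = p + 5 gives 15 = 3p, so p = 5 and q = 10.
The new curves are qd = 18 - 2p (demand) and qs = p + 3 (supply).
Clearing the new market: 18 - 2p = p + 3, so p = 5 and q = 8.
%Δq = (8 − 10) / 10 × 100 = -20%.

-20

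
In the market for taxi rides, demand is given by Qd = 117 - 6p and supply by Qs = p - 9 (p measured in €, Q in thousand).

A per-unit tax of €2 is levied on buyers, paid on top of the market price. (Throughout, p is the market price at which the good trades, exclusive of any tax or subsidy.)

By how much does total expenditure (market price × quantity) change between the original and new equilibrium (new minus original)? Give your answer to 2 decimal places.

Before the shock: 117 - 6p = p - 9 ⇒ 126 = 7p ⇒ p = 18, Q = 9.
Since buyers pay the price plus the tax, the effective demand curve becomes Qd = 105 - 6p.
Setting them equal: 105 - 6p = p - 9 → 114 = 7p, so p = 114/7 ≈ 16.2857 and Q = 51/7 ≈ 7.2857.
Expenditure moves from 18×9 = 162 to 16.2857×7.2857 = 118.6531; change = -43.35.

-43.35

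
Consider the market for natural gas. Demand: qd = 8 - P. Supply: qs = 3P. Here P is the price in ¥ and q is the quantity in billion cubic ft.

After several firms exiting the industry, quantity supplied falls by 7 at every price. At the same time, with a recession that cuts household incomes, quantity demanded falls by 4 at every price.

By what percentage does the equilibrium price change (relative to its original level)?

+37.5

Original equilibrium: 8 - P = 3P gives 8 = 4P, so P = 2 and q = 6.
The new curves are qd = 4 - P (demand) and qs = 3P - 7 (supply).
Setting them equal: 4 - P = 3P - 7 → 11 = 4P, so P = 2.75 and q = 1.25.
%ΔP = (2.75 − 2) / 2 × 100 = +37.5%.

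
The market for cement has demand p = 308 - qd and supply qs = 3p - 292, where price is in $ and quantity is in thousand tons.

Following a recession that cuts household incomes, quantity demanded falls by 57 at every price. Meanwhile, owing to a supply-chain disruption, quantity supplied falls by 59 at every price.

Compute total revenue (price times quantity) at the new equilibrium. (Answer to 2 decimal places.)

15125.25

Before the shock: 308 - p = 3p - 292 ⇒ 600 = 4p ⇒ p = 150, q = 158.
With the change applied: demand qd = 251 - p, supply qs = 3p - 351.
New equilibrium: 251 - p = 3p - 351 ⇒ 602 = 4p ⇒ p = 150.5, q = 100.5.
New expenditure = 150.5 × 100.5 = 15125.25.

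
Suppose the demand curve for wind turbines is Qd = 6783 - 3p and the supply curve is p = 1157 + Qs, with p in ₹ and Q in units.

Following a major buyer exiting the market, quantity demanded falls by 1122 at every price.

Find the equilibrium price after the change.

1704.5

Original equilibrium: 6783 - 3p = p - 1157 gives 7940 = 4p, so p = 1985 and Q = 828.
After the shift, demand is Qd = 5661 - 3p and supply is Qs = p - 1157.
New equilibrium: 5661 - 3p = p - 1157 ⇒ 6818 = 4p ⇒ p = 1704.5, Q = 547.5.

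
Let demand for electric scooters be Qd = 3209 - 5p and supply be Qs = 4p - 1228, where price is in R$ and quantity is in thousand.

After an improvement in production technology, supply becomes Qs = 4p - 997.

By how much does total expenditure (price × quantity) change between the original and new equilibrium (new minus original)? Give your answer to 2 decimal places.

+40878.44

Solve the original market: 3209 - 5p = 4p - 1228, hence p = 493 and Q = 744.
The new curves are Qd = 3209 - 5p (demand) and Qs = 4p - 997 (supply).
Setting them equal: 3209 - 5p = 4p - 997 → 4206 = 9p, so p = 1402/3 ≈ 467.3333 and Q = 2617/3 ≈ 872.3333.
Expenditure moves from 493×744 = 366792 to 467.3333×872.3333 = 407670.4444; change = +40878.44.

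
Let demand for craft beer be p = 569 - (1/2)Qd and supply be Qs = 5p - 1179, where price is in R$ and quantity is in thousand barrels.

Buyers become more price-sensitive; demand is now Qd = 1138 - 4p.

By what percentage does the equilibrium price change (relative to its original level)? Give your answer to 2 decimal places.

-22.22

Before the shock: 1138 - 2p = 5p - 1179 ⇒ 2317 = 7p ⇒ p = 331, Q = 476.
With the change applied: demand Qd = 1138 - 4p, supply Qs = 5p - 1179.
Equate the new curves: 1138 - 4p = 5p - 1179, giving 2317 = 9p, p = 2317/9 ≈ 257.4444, Q = 974/9 ≈ 108.2222.
%Δp = (257.4444 − 331) / 331 × 100 = -22.22%.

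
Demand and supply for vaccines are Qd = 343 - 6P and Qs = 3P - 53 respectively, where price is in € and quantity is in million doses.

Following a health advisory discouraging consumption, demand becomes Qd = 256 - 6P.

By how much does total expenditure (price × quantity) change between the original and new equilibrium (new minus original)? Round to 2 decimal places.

Before the shock: 343 - 6P = 3P - 53 ⇒ 396 = 9P ⇒ P = 44, Q = 79.
After the shift, demand is Qd = 256 - 6P and supply is Qs = 3P - 53.
Setting them equal: 256 - 6P = 3P - 53 → 309 = 9P, so P = 103/3 ≈ 34.3333 and Q = 50.
Expenditure moves from 44×79 = 3476 to 34.3333×50 = 1716.6667; change = -1759.33.

-1759.33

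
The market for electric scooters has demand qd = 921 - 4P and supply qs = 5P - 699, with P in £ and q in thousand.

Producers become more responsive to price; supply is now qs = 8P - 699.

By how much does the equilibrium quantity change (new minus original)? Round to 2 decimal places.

+180.00

Initially, 921 - 4P = 5P - 699, so 1620 = 9P and P = 180, q = 201.
The new curves are qd = 921 - 4P (demand) and qs = 8P - 699 (supply).
Setting them equal: 921 - 4P = 8P - 699 → 1620 = 12P, so P = 135 and q = 381.
Δq = 381 − 201 = +180.00.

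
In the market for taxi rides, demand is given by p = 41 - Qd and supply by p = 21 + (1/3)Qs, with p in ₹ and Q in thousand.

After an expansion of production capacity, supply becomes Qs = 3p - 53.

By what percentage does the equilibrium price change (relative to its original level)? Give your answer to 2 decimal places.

-9.62

Original equilibrium: 41 - p = 3p - 63 gives 104 = 4p, so p = 26 and Q = 15.
The new curves are Qd = 41 - p (demand) and Qs = 3p - 53 (supply).
New equilibrium: 41 - p = 3p - 53 ⇒ 94 = 4p ⇒ p = 23.5, Q = 17.5.
%Δp = (23.5 − 26) / 26 × 100 = -9.62%.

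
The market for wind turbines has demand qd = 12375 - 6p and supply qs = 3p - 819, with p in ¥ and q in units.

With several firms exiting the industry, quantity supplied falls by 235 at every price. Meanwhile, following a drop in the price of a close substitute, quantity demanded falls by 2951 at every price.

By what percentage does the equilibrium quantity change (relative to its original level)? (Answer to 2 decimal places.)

-31.86

Before the shock: 12375 - 6p = 3p - 819 ⇒ 13194 = 9p ⇒ p = 1466, q = 3579.
After the shift, demand is qd = 9424 - 6p and supply is qs = 3p - 1054.
Clearing the new market: 9424 - 6p = 3p - 1054, so p = 10478/9 ≈ 1164.2222 and q = 7316/3 ≈ 2438.6667.
%Δq = (2438.6667 − 3579) / 3579 × 100 = -31.86%.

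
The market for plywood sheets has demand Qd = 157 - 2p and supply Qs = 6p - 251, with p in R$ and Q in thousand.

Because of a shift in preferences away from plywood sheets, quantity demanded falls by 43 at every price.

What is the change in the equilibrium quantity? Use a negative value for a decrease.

Original equilibrium: 157 - 2p = 6p - 251 gives 408 = 8p, so p = 51 and Q = 55.
After the shift, demand is Qd = 114 - 2p and supply is Qs = 6p - 251.
Equate the new curves: 114 - 2p = 6p - 251, giving 365 = 8p, p = 45.625, Q = 22.75.
ΔQ = 22.75 − 55 = -32.25.

-32.25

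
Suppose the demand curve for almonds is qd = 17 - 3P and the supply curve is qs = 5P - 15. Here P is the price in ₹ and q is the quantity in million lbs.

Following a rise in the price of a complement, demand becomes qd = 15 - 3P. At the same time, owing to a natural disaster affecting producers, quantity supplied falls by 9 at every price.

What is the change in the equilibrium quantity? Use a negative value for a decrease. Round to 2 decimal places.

-4.63

Solve the original market: 17 - 3P = 5P - 15, hence P = 4 and q = 5.
The shock moves the curves to qd = 15 - 3P and qs = 5P - 24.
Clearing the new market: 15 - 3P = 5P - 24, so P = 4.875 and q = 0.375.
Δq = 0.375 − 5 = -4.63.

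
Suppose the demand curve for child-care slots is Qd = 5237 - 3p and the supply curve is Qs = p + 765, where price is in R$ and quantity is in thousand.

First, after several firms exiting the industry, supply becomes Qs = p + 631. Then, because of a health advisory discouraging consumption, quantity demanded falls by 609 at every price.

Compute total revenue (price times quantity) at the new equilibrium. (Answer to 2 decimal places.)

Initially, 5237 - 3p = p + 765, so 4472 = 4p and p = 1118, Q = 1883.
After the shift, demand is Qd = 4628 - 3p and supply is Qs = p + 631.
New equilibrium: 4628 - 3p = p + 631 ⇒ 3997 = 4p ⇒ p = 999.25, Q = 1630.25.
New expenditure = 999.25 × 1630.25 = 1629027.31.

1629027.31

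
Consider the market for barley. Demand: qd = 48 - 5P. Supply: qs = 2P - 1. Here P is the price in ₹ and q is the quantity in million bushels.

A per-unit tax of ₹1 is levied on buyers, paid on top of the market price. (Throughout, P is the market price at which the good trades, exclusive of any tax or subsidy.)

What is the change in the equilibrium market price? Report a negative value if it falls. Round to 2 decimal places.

Solve the original market: 48 - 5P = 2P - 1, hence P = 7 and q = 13.
Since buyers pay the price plus the tax, the effective demand curve becomes qd = 43 - 5P.
Equate the new curves: 43 - 5P = 2P - 1, giving 44 = 7P, P = 44/7 ≈ 6.2857, q = 81/7 ≈ 11.5714.
ΔP = 6.2857 − 7 = -0.71.

-0.71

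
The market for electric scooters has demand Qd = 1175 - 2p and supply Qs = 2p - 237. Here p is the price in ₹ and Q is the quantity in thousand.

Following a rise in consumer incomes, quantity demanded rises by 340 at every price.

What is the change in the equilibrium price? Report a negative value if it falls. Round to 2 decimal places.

Before the shock: 1175 - 2p = 2p - 237 ⇒ 1412 = 4p ⇒ p = 353, Q = 469.
The new curves are Qd = 1515 - 2p (demand) and Qs = 2p - 237 (supply).
Setting them equal: 1515 - 2p = 2p - 237 → 1752 = 4p, so p = 438 and Q = 639.
Δp = 438 − 353 = +85.00.

+85.00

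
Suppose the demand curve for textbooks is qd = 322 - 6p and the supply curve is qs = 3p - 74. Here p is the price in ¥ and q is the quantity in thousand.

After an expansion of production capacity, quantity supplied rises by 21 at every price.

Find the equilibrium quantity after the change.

72

Before the shock: 322 - 6p = 3p - 74 ⇒ 396 = 9p ⇒ p = 44, q = 58.
The new curves are qd = 322 - 6p (demand) and qs = 3p - 53 (supply).
Equate the new curves: 322 - 6p = 3p - 53, giving 375 = 9p, p = 125/3 ≈ 41.6667, q = 72.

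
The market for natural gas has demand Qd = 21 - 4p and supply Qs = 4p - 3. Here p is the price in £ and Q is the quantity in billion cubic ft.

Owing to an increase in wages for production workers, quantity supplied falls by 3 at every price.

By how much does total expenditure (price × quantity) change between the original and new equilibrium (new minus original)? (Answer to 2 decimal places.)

-1.69

Original equilibrium: 21 - 4p = 4p - 3 gives 24 = 8p, so p = 3 and Q = 9.
The new curves are Qd = 21 - 4p (demand) and Qs = 4p - 6 (supply).
New equilibrium: 21 - 4p = 4p - 6 ⇒ 27 = 8p ⇒ p = 3.375, Q = 7.5.
Expenditure moves from 3×9 = 27 to 3.375×7.5 = 25.3125; change = -1.69.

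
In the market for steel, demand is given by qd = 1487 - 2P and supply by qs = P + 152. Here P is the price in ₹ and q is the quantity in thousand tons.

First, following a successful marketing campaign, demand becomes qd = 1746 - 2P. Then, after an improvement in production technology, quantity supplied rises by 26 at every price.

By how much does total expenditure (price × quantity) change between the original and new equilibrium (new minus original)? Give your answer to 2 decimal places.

Original equilibrium: 1487 - 2P = P + 152 gives 1335 = 3P, so P = 445 and q = 597.
The new curves are qd = 1746 - 2P (demand) and qs = P + 178 (supply).
Clearing the new market: 1746 - 2P = P + 178, so P = 1568/3 ≈ 522.6667 and q = 2102/3 ≈ 700.6667.
Expenditure moves from 445×597 = 265665 to 522.6667×700.6667 = 366215.1111; change = +100550.11.

+100550.11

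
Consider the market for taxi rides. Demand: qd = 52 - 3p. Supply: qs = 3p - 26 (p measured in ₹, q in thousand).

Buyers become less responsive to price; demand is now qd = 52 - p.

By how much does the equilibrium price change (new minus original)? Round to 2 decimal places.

Solve the original market: 52 - 3p = 3p - 26, hence p = 13 and q = 13.
After the shift, demand is qd = 52 - p and supply is qs = 3p - 26.
Clearing the new market: 52 - p = 3p - 26, so p = 19.5 and q = 32.5.
Δp = 19.5 − 13 = +6.50.

+6.50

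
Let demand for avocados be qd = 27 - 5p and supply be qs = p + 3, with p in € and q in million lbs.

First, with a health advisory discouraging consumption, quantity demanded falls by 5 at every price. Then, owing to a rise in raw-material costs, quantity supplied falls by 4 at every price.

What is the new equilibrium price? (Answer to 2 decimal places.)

3.83

Solve the original market: 27 - 5p = p + 3, hence p = 4 and q = 7.
The shock moves the curves to qd = 22 - 5p and qs = p - 1.
Equate the new curves: 22 - 5p = p - 1, giving 23 = 6p, p = 23/6 ≈ 3.8333, q = 17/6 ≈ 2.8333.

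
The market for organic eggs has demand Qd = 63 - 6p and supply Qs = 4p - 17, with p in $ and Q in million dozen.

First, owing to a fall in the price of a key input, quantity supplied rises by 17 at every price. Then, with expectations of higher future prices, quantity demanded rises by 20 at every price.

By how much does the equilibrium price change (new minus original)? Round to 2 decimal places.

+0.30

Original equilibrium: 63 - 6p = 4p - 17 gives 80 = 10p, so p = 8 and Q = 15.
The shock moves the curves to Qd = 83 - 6p and Qs = 4p.
Clearing the new market: 83 - 6p = 4p, so p = 8.3 and Q = 33.2.
Δp = 8.3 − 8 = +0.30.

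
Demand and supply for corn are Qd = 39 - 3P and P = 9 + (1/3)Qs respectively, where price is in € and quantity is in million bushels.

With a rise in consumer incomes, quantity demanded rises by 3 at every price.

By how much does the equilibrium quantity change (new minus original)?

+1.5

Initially, 39 - 3P = 3P - 27, so 66 = 6P and P = 11, Q = 6.
The new curves are Qd = 42 - 3P (demand) and Qs = 3P - 27 (supply).
Equate the new curves: 42 - 3P = 3P - 27, giving 69 = 6P, P = 11.5, Q = 7.5.
ΔQ = 7.5 − 6 = +1.5.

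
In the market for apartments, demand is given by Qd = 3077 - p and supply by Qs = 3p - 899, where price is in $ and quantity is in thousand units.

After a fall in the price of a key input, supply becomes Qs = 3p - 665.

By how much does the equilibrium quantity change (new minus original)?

Original equilibrium: 3077 - p = 3p - 899 gives 3976 = 4p, so p = 994 and Q = 2083.
The shock moves the curves to Qd = 3077 - p and Qs = 3p - 665.
Clearing the new market: 3077 - p = 3p - 665, so p = 935.5 and Q = 2141.5.
ΔQ = 2141.5 − 2083 = +58.5.

+58.5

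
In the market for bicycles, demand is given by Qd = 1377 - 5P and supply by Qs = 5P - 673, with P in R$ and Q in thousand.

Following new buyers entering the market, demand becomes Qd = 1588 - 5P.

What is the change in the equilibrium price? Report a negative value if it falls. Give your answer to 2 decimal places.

Original equilibrium: 1377 - 5P = 5P - 673 gives 2050 = 10P, so P = 205 and Q = 352.
The new curves are Qd = 1588 - 5P (demand) and Qs = 5P - 673 (supply).
New equilibrium: 1588 - 5P = 5P - 673 ⇒ 2261 = 10P ⇒ P = 226.1, Q = 457.5.
ΔP = 226.1 − 205 = +21.10.

+21.10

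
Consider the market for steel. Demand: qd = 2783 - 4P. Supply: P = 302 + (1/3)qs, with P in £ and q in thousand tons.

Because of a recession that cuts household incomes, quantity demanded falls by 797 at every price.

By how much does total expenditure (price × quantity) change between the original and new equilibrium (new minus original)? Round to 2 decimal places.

-217971.37

Before the shock: 2783 - 4P = 3P - 906 ⇒ 3689 = 7P ⇒ P = 527, q = 675.
With the change applied: demand qd = 1986 - 4P, supply qs = 3P - 906.
Clearing the new market: 1986 - 4P = 3P - 906, so P = 2892/7 ≈ 413.1429 and q = 2334/7 ≈ 333.4286.
Expenditure moves from 527×675 = 355725 to 413.1429×333.4286 = 137753.6327; change = -217971.37.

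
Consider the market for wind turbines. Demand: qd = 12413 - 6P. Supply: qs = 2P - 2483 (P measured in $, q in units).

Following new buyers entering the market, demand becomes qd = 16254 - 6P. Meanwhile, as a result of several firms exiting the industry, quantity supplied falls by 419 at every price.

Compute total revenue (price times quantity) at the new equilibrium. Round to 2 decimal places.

4518421.50

Initially, 12413 - 6P = 2P - 2483, so 14896 = 8P and P = 1862, q = 1241.
The new curves are qd = 16254 - 6P (demand) and qs = 2P - 2902 (supply).
Setting them equal: 16254 - 6P = 2P - 2902 → 19156 = 8P, so P = 2394.5 and q = 1887.
New expenditure = 2394.5 × 1887 = 4518421.50.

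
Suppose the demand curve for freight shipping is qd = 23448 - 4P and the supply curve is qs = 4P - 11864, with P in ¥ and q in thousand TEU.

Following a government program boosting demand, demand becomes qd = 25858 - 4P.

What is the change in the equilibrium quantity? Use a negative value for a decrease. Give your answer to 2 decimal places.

Before the shock: 23448 - 4P = 4P - 11864 ⇒ 35312 = 8P ⇒ P = 4414, q = 5792.
The shock moves the curves to qd = 25858 - 4P and qs = 4P - 11864.
Setting them equal: 25858 - 4P = 4P - 11864 → 37722 = 8P, so P = 4715.25 and q = 6997.
Δq = 6997 − 5792 = +1205.00.

+1205.00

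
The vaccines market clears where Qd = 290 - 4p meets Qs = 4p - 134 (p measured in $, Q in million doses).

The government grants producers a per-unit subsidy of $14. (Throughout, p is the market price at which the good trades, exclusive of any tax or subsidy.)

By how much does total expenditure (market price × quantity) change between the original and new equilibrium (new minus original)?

Initially, 290 - 4p = 4p - 134, so 424 = 8p and p = 53, Q = 78.
Since sellers receive the price plus the subsidy, the effective supply curve becomes Qs = 4p - 78.
Equate the new curves: 290 - 4p = 4p - 78, giving 368 = 8p, p = 46, Q = 106.
Expenditure moves from 53×78 = 4134 to 46×106 = 4876; change = +742.

+742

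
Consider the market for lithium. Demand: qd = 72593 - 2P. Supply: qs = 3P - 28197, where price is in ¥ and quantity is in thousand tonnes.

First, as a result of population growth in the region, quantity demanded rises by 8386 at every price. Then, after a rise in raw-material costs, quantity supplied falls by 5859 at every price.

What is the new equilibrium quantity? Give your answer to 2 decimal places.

Before the shock: 72593 - 2P = 3P - 28197 ⇒ 100790 = 5P ⇒ P = 20158, q = 32277.
The shock moves the curves to qd = 80979 - 2P and qs = 3P - 34056.
New equilibrium: 80979 - 2P = 3P - 34056 ⇒ 115035 = 5P ⇒ P = 23007, q = 34965.

34965.00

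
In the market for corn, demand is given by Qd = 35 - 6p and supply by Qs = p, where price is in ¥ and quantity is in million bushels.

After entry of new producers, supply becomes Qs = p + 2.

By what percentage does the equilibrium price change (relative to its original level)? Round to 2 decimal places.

-5.71

Solve the original market: 35 - 6p = p, hence p = 5 and Q = 5.
After the shift, demand is Qd = 35 - 6p and supply is Qs = p + 2.
Equate the new curves: 35 - 6p = p + 2, giving 33 = 7p, p = 33/7 ≈ 4.7143, Q = 47/7 ≈ 6.7143.
%Δp = (4.7143 − 5) / 5 × 100 = -5.71%.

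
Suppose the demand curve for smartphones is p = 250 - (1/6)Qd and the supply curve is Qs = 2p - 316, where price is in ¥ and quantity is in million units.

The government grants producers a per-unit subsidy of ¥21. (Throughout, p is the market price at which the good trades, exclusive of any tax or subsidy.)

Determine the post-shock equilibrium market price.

Original equilibrium: 1500 - 6p = 2p - 316 gives 1816 = 8p, so p = 227 and Q = 138.
Since sellers receive the price plus the subsidy, the effective supply curve becomes Qs = 2p - 274.
Equate the new curves: 1500 - 6p = 2p - 274, giving 1774 = 8p, p = 221.75, Q = 169.5.

221.75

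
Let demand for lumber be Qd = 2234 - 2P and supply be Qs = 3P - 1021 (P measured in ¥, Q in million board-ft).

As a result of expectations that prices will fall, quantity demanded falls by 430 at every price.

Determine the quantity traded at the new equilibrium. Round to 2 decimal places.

674.00

Solve the original market: 2234 - 2P = 3P - 1021, hence P = 651 and Q = 932.
The new curves are Qd = 1804 - 2P (demand) and Qs = 3P - 1021 (supply).
Setting them equal: 1804 - 2P = 3P - 1021 → 2825 = 5P, so P = 565 and Q = 674.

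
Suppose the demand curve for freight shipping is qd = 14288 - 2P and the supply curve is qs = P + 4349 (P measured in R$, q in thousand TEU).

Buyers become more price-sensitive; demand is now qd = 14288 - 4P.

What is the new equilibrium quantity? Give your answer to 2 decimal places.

6336.80

Before the shock: 14288 - 2P = P + 4349 ⇒ 9939 = 3P ⇒ P = 3313, q = 7662.
The shock moves the curves to qd = 14288 - 4P and qs = P + 4349.
Setting them equal: 14288 - 4P = P + 4349 → 9939 = 5P, so P = 1987.8 and q = 6336.8.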